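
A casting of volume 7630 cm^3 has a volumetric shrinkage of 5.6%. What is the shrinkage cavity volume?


Formula: V_shrink = V_casting * shrinkage_pct / 100
V_shrink = 7630 cm^3 * 5.6 / 100 = 427.2800 cm^3


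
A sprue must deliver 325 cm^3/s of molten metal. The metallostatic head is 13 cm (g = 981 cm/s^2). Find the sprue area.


Formula: v = sqrt(2*g*h), A = Q/v
Velocity: v = sqrt(2 * 981 * 13) = sqrt(25506) = 159.7060 cm/s
Sprue area: A = Q / v = 325 / 159.7060 = 2.0350 cm^2

Answer: 2.0350 cm^2


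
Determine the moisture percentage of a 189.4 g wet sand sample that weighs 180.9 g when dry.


Formula: MC = (W_wet - W_dry) / W_wet * 100
Water mass = 189.4 - 180.9 = 8.5 g
MC = 8.5 / 189.4 * 100 = 4.4879%


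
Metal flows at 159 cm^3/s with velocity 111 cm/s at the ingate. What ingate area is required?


Formula: A_ingate = Q / v  (continuity equation)
A = 159 cm^3/s / 111 cm/s = 1.4324 cm^2

Answer: 1.4324 cm^2


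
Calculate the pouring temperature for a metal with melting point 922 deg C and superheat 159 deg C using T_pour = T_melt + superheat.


Formula: T_pour = T_melt + Superheat
T_pour = 922 + 159 = 1081 deg C

1081 deg C


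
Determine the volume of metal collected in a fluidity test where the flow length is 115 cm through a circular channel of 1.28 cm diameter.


Formula: V = pi * (d/2)^2 * L  (cylinder volume)
Radius = 1.28/2 = 0.64 cm
V = pi * 0.64^2 * 115 = 147.9816 cm^3


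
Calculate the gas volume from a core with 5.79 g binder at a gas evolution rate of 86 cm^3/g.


Formula: V_gas = W_binder * gas_evolution_rate
V = 5.79 g * 86 cm^3/g = 497.9400 cm^3


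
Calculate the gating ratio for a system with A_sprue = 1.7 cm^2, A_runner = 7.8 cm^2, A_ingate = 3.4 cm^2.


Sprue:Runner:Ingate = 1 : 7.8/1.7 : 3.4/1.7 = 1:4.59:2.00

1:4.59:2.00


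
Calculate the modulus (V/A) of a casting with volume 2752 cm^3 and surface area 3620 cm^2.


Formula: Casting Modulus M = V / A
M = 2752 cm^3 / 3620 cm^2 = 0.7602 cm

Final answer: 0.7602 cm


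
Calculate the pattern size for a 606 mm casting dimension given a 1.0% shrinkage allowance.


Formula: L_pattern = L_casting * (1 + shrinkage_rate/100)
Shrinkage factor = 1 + 1.0/100 = 1.01
L_pattern = 606 mm * 1.01 = 612.0600 mm

Final answer: 612.0600 mm


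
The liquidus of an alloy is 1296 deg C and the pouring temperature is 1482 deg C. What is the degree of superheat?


Formula: Superheat = T_pour - T_melt
Superheat = 1482 - 1296 = 186 deg C

Answer: 186 deg C


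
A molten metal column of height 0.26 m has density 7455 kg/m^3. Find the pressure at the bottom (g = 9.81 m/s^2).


Formula: P = rho * g * h
rho * g = 7455 * 9.81 = 73133.55 N/m^3
P = 73133.55 * 0.26 = 19014.7230 Pa

Final answer: 19014.7230 Pa


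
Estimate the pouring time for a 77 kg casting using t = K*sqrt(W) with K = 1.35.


Formula: t = K * sqrt(W)
sqrt(W) = sqrt(77) = 8.77496
t = 1.35 * 8.77496 = 11.8462 s

Answer: 11.8462 s


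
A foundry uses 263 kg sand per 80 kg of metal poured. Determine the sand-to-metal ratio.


Formula: Sand-to-Metal Ratio = W_sand / W_metal
Ratio = 263 kg / 80 kg = 3.2875

Answer: 3.2875


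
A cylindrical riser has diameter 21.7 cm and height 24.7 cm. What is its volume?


Formula: V = pi * (D/2)^2 * H  (cylinder volume)
Radius = D/2 = 21.7/2 = 10.85 cm
V = pi * 10.85^2 * 24.7 = 9134.9527 cm^3


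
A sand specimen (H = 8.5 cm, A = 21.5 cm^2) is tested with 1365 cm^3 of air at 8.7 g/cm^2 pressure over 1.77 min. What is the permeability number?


Formula: Permeability Number P = (V * H) / (p * A * t)
Numerator: V * H = 1365 * 8.5 = 11602.5
Denominator: p * A * t = 8.7 * 21.5 * 1.77 = 331.0785
P = 11602.5 / 331.0785 = 35.0446

Final answer: 35.0446


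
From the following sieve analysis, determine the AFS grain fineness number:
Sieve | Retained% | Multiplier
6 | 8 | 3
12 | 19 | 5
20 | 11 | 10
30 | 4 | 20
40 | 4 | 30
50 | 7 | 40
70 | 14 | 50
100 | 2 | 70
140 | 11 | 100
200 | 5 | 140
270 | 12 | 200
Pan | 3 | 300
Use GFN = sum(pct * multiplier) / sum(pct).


Formula: GFN = sum(pct * multiplier) / sum(pct)
sum(pct * multiplier) = 6649
sum(pct) = 100
GFN = 6649 / 100 = 66.49

Answer: 66.49


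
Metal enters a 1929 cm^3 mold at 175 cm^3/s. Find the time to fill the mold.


Formula: t_fill = V_mold / Q_flow
t = 1929 cm^3 / 175 cm^3/s = 11.0229 s

11.0229 s


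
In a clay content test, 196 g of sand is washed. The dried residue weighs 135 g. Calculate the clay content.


Formula: Clay% = (W_total - W_washed) / W_total * 100
Clay mass = 196 - 135 = 61 g
Clay% = 61 / 196 * 100 = 31.1224%


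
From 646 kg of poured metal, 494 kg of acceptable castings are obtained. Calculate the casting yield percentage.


Formula: Casting Yield = (W_good / W_total) * 100
Yield = (494 kg / 646 kg) * 100 = 76.4706%

Final answer: 76.4706%


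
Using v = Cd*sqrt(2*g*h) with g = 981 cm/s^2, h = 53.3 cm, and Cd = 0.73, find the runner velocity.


Formula: v = Cd * sqrt(2 * g * h)  (Torricelli with discharge coefficient)
2*g*h = 2 * 981 * 53.3 = 104574.6 cm^2/s^2
sqrt(104574.6) = 323.37996 cm/s
v = 0.73 * 323.37996 = 236.0674 cm/s

Answer: 236.0674 cm/s


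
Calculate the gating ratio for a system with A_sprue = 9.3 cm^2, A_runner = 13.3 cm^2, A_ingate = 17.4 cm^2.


Sprue:Runner:Ingate = 1 : 13.3/9.3 : 17.4/9.3 = 1:1.43:1.87


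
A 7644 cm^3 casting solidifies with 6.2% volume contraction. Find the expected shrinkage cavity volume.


Formula: V_shrink = V_casting * shrinkage_pct / 100
V_shrink = 7644 cm^3 * 6.2 / 100 = 473.9280 cm^3

473.9280 cm^3


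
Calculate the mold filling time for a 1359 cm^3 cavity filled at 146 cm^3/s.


Formula: t_fill = V_mold / Q_flow
t = 1359 cm^3 / 146 cm^3/s = 9.3082 s


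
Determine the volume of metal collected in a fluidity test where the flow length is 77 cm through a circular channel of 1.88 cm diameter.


Formula: V = pi * (d/2)^2 * L  (cylinder volume)
Radius = 1.88/2 = 0.94 cm
V = pi * 0.94^2 * 77 = 213.7452 cm^3

Final answer: 213.7452 cm^3


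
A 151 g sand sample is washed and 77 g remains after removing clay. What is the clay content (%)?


Formula: Clay% = (W_total - W_washed) / W_total * 100
Clay mass = 151 - 77 = 74 g
Clay% = 74 / 151 * 100 = 49.0066%

49.0066%


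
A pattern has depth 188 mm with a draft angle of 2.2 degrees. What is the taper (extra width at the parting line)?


Formula: taper = depth * tan(draft_angle)
tan(2.2 deg) = 0.0384161
taper = 188 mm * 0.0384161 = 7.2222 mm

Answer: 7.2222 mm


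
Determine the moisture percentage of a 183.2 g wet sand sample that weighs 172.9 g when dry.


Formula: MC = (W_wet - W_dry) / W_wet * 100
Water mass = 183.2 - 172.9 = 10.3 g
MC = 10.3 / 183.2 * 100 = 5.6223%

5.6223%


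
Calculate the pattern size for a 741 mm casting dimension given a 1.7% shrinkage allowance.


Formula: L_pattern = L_casting * (1 + shrinkage_rate/100)
Shrinkage factor = 1 + 1.7/100 = 1.017
L_pattern = 741 mm * 1.017 = 753.5970 mm


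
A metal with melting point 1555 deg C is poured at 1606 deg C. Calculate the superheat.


Formula: Superheat = T_pour - T_melt
Superheat = 1606 - 1555 = 51 deg C

Final answer: 51 deg C


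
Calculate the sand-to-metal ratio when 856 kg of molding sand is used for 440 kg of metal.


Formula: Sand-to-Metal Ratio = W_sand / W_metal
Ratio = 856 kg / 440 kg = 1.9455


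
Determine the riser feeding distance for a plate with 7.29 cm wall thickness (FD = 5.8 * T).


Formula: FD = 5.8 * T  (riser feeding-distance rule)
FD = 5.8 * 7.29 cm = 42.2820 cm

Final answer: 42.2820 cm


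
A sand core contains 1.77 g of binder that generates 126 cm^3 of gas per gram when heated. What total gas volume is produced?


Formula: V_gas = W_binder * gas_evolution_rate
V = 1.77 g * 126 cm^3/g = 223.0200 cm^3


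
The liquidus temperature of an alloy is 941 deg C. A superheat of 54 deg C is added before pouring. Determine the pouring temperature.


Formula: T_pour = T_melt + Superheat
T_pour = 941 + 54 = 995 deg C

Final answer: 995 deg C


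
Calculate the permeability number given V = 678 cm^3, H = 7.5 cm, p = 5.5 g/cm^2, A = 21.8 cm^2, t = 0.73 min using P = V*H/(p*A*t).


Formula: Permeability Number P = (V * H) / (p * A * t)
Numerator: V * H = 678 * 7.5 = 5085.0
Denominator: p * A * t = 5.5 * 21.8 * 0.73 = 87.527
P = 5085.0 / 87.527 = 58.0964

Answer: 58.0964


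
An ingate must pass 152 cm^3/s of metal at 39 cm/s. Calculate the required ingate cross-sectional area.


Formula: A_ingate = Q / v  (continuity equation)
A = 152 cm^3/s / 39 cm/s = 3.8974 cm^2

Answer: 3.8974 cm^2


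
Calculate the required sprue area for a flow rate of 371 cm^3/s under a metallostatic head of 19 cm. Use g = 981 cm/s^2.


Formula: v = sqrt(2*g*h), A = Q/v
Velocity: v = sqrt(2 * 981 * 19) = sqrt(37278) = 193.0751 cm/s
Sprue area: A = Q / v = 371 / 193.0751 = 1.9215 cm^2

Answer: 1.9215 cm^2


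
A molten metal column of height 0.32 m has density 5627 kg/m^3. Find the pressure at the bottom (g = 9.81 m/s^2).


Formula: P = rho * g * h
rho * g = 5627 * 9.81 = 55200.87 N/m^3
P = 55200.87 * 0.32 = 17664.2784 Pa

Final answer: 17664.2784 Pa


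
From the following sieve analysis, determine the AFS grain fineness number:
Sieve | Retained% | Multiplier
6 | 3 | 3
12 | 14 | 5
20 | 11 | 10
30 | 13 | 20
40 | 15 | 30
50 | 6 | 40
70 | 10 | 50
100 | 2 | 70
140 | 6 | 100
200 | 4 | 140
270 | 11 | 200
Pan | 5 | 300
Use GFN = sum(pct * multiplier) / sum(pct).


Formula: GFN = sum(pct * multiplier) / sum(pct)
sum(pct * multiplier) = 6639
sum(pct) = 100
GFN = 6639 / 100 = 66.39


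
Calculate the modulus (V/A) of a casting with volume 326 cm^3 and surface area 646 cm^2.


Formula: Casting Modulus M = V / A
M = 326 cm^3 / 646 cm^2 = 0.5046 cm

0.5046 cm


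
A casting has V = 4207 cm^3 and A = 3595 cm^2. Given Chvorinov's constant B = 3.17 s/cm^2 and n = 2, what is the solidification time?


Formula: t_s = B * (V/A)^n  (Chvorinov's rule, n=2)
Modulus M = V/A = 4207/3595 = 1.170236 cm
M^2 = 1.170236^2 = 1.369452 cm^2
t_s = 3.17 * 1.369452 = 4.3412 s

Answer: 4.3412 s


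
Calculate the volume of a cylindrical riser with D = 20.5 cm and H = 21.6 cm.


Formula: V = pi * (D/2)^2 * H  (cylinder volume)
Radius = D/2 = 20.5/2 = 10.25 cm
V = pi * 10.25^2 * 21.6 = 7129.3733 cm^3

Answer: 7129.3733 cm^3


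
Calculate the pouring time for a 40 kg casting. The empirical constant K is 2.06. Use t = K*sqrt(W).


Formula: t = K * sqrt(W)
sqrt(W) = sqrt(40) = 6.32456
t = 2.06 * 6.32456 = 13.0286 s

Final answer: 13.0286 s


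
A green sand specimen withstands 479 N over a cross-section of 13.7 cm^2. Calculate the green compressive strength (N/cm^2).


Formula: Compressive Strength = Force / Area
Strength = 479 N / 13.7 cm^2 = 34.9635 N/cm^2

Answer: 34.9635 N/cm^2


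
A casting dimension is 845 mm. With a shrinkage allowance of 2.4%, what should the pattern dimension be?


Formula: L_pattern = L_casting * (1 + shrinkage_rate/100)
Shrinkage factor = 1 + 2.4/100 = 1.024
L_pattern = 845 mm * 1.024 = 865.2800 mm

865.2800 mm


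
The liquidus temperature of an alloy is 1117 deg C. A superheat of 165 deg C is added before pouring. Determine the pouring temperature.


Formula: T_pour = T_melt + Superheat
T_pour = 1117 + 165 = 1282 deg C

1282 deg C


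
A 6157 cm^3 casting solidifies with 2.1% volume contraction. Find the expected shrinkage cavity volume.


Formula: V_shrink = V_casting * shrinkage_pct / 100
V_shrink = 6157 cm^3 * 2.1 / 100 = 129.2970 cm^3

Final answer: 129.2970 cm^3


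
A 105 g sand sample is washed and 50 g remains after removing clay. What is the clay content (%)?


Formula: Clay% = (W_total - W_washed) / W_total * 100
Clay mass = 105 - 50 = 55 g
Clay% = 55 / 105 * 100 = 52.3810%


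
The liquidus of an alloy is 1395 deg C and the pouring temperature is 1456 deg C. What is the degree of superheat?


Formula: Superheat = T_pour - T_melt
Superheat = 1456 - 1395 = 61 deg C


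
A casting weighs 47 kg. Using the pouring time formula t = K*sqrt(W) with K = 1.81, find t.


Formula: t = K * sqrt(W)
sqrt(W) = sqrt(47) = 6.85565
t = 1.81 * 6.85565 = 12.4087 s

Answer: 12.4087 s


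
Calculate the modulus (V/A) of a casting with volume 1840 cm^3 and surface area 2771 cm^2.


Formula: Casting Modulus M = V / A
M = 1840 cm^3 / 2771 cm^2 = 0.6640 cm

Answer: 0.6640 cm


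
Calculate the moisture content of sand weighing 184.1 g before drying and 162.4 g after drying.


Formula: MC = (W_wet - W_dry) / W_wet * 100
Water mass = 184.1 - 162.4 = 21.7 g
MC = 21.7 / 184.1 * 100 = 11.7871%


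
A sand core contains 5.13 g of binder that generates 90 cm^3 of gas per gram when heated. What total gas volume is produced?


Formula: V_gas = W_binder * gas_evolution_rate
V = 5.13 g * 90 cm^3/g = 461.7000 cm^3

Answer: 461.7000 cm^3


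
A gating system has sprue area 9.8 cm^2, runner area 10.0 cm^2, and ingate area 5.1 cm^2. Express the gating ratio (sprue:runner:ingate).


Sprue:Runner:Ingate = 1 : 10.0/9.8 : 5.1/9.8 = 1:1.02:0.52


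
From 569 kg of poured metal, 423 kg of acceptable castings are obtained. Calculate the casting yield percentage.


Formula: Casting Yield = (W_good / W_total) * 100
Yield = (423 kg / 569 kg) * 100 = 74.3409%

Final answer: 74.3409%


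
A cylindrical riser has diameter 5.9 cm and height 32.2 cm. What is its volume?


Formula: V = pi * (D/2)^2 * H  (cylinder volume)
Radius = D/2 = 5.9/2 = 2.95 cm
V = pi * 2.95^2 * 32.2 = 880.3387 cm^3

Answer: 880.3387 cm^3


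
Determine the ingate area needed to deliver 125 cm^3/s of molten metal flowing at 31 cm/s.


Formula: A_ingate = Q / v  (continuity equation)
A = 125 cm^3/s / 31 cm/s = 4.0323 cm^2

4.0323 cm^2


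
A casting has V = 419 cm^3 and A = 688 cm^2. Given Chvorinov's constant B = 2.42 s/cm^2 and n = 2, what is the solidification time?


Formula: t_s = B * (V/A)^n  (Chvorinov's rule, n=2)
Modulus M = V/A = 419/688 = 0.609012 cm
M^2 = 0.609012^2 = 0.370896 cm^2
t_s = 2.42 * 0.370896 = 0.8976 s

Final answer: 0.8976 s


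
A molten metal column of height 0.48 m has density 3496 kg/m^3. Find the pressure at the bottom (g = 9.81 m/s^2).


Formula: P = rho * g * h
rho * g = 3496 * 9.81 = 34295.76 N/m^3
P = 34295.76 * 0.48 = 16461.9648 Pa

16461.9648 Pa


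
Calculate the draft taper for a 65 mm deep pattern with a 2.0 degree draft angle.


Formula: taper = depth * tan(draft_angle)
tan(2.0 deg) = 0.0349208
taper = 65 mm * 0.0349208 = 2.2699 mm

2.2699 mm


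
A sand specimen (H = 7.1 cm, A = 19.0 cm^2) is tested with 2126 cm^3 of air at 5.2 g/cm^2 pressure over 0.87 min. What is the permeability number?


Formula: Permeability Number P = (V * H) / (p * A * t)
Numerator: V * H = 2126 * 7.1 = 15094.6
Denominator: p * A * t = 5.2 * 19.0 * 0.87 = 85.956
P = 15094.6 / 85.956 = 175.6085

175.6085


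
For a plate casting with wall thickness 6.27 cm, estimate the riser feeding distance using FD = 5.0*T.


Formula: FD = 5.0 * T  (riser feeding-distance rule)
FD = 5.0 * 6.27 cm = 31.3500 cm

Answer: 31.3500 cm


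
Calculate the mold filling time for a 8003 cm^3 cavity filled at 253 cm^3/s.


Formula: t_fill = V_mold / Q_flow
t = 8003 cm^3 / 253 cm^3/s = 31.6324 s

Final answer: 31.6324 s


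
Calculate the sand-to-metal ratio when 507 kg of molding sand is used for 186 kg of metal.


Formula: Sand-to-Metal Ratio = W_sand / W_metal
Ratio = 507 kg / 186 kg = 2.7258

Final answer: 2.7258


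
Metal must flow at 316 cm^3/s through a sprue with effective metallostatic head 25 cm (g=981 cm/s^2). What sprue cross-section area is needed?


Formula: v = sqrt(2*g*h), A = Q/v
Velocity: v = sqrt(2 * 981 * 25) = sqrt(49050) = 221.4723 cm/s
Sprue area: A = Q / v = 316 / 221.4723 = 1.4268 cm^2

1.4268 cm^2


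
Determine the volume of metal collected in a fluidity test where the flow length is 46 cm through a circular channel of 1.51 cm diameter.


Formula: V = pi * (d/2)^2 * L  (cylinder volume)
Radius = 1.51/2 = 0.755 cm
V = pi * 0.755^2 * 46 = 82.3762 cm^3


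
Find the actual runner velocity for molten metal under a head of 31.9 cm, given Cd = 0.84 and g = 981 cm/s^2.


Formula: v = Cd * sqrt(2 * g * h)  (Torricelli with discharge coefficient)
2*g*h = 2 * 981 * 31.9 = 62587.8 cm^2/s^2
sqrt(62587.8) = 250.17554 cm/s
v = 0.84 * 250.17554 = 210.1475 cm/s


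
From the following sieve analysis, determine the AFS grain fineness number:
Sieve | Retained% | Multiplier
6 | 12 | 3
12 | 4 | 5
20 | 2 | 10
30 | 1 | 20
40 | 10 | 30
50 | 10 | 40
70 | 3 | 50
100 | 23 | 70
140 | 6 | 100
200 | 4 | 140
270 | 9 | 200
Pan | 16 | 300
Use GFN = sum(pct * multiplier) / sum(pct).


Formula: GFN = sum(pct * multiplier) / sum(pct)
sum(pct * multiplier) = 10316
sum(pct) = 100
GFN = 10316 / 100 = 103.16


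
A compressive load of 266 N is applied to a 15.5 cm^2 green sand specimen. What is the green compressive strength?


Formula: Compressive Strength = Force / Area
Strength = 266 N / 15.5 cm^2 = 17.1613 N/cm^2

17.1613 N/cm^2


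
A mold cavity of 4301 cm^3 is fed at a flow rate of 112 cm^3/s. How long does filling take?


Formula: t_fill = V_mold / Q_flow
t = 4301 cm^3 / 112 cm^3/s = 38.4018 s

38.4018 s


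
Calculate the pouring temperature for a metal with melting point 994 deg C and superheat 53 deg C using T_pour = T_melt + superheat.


Formula: T_pour = T_melt + Superheat
T_pour = 994 + 53 = 1047 deg C


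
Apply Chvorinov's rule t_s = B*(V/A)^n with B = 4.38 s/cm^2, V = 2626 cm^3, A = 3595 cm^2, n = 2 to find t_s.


Formula: t_s = B * (V/A)^n  (Chvorinov's rule, n=2)
Modulus M = V/A = 2626/3595 = 0.730459 cm
M^2 = 0.730459^2 = 0.533570 cm^2
t_s = 4.38 * 0.533570 = 2.3370 s


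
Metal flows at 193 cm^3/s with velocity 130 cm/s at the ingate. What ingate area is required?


Formula: A_ingate = Q / v  (continuity equation)
A = 193 cm^3/s / 130 cm/s = 1.4846 cm^2


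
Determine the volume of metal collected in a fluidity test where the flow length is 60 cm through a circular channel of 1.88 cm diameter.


Formula: V = pi * (d/2)^2 * L  (cylinder volume)
Radius = 1.88/2 = 0.94 cm
V = pi * 0.94^2 * 60 = 166.5547 cm^3

166.5547 cm^3


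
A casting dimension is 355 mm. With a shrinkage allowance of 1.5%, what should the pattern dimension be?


Formula: L_pattern = L_casting * (1 + shrinkage_rate/100)
Shrinkage factor = 1 + 1.5/100 = 1.015
L_pattern = 355 mm * 1.015 = 360.3250 mm


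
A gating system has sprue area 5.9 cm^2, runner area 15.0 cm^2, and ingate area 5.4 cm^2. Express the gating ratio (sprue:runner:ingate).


Sprue:Runner:Ingate = 1 : 15.0/5.9 : 5.4/5.9 = 1:2.54:0.92


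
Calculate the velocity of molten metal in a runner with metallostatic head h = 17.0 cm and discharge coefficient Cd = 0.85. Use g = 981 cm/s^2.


Formula: v = Cd * sqrt(2 * g * h)  (Torricelli with discharge coefficient)
2*g*h = 2 * 981 * 17.0 = 33354.0 cm^2/s^2
sqrt(33354.0) = 182.63078 cm/s
v = 0.85 * 182.63078 = 155.2362 cm/s

155.2362 cm/s


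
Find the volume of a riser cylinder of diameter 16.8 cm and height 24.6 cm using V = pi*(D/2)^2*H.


Formula: V = pi * (D/2)^2 * H  (cylinder volume)
Radius = D/2 = 16.8/2 = 8.4 cm
V = pi * 8.4^2 * 24.6 = 5453.1011 cm^3

Final answer: 5453.1011 cm^3


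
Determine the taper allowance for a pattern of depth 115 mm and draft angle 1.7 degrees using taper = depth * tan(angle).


Formula: taper = depth * tan(draft_angle)
tan(1.7 deg) = 0.0296793
taper = 115 mm * 0.0296793 = 3.4131 mm

Answer: 3.4131 mm


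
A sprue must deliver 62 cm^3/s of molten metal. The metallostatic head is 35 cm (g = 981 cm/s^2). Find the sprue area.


Formula: v = sqrt(2*g*h), A = Q/v
Velocity: v = sqrt(2 * 981 * 35) = sqrt(68670) = 262.0496 cm/s
Sprue area: A = Q / v = 62 / 262.0496 = 0.2366 cm^2

Answer: 0.2366 cm^2


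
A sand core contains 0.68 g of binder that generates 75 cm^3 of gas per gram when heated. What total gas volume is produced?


Formula: V_gas = W_binder * gas_evolution_rate
V = 0.68 g * 75 cm^3/g = 51.0000 cm^3

51.0000 cm^3


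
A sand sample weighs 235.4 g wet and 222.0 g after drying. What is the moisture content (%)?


Formula: MC = (W_wet - W_dry) / W_wet * 100
Water mass = 235.4 - 222.0 = 13.4 g
MC = 13.4 / 235.4 * 100 = 5.6924%


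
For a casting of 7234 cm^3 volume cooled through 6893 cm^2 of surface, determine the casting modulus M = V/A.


Formula: Casting Modulus M = V / A
M = 7234 cm^3 / 6893 cm^2 = 1.0495 cm


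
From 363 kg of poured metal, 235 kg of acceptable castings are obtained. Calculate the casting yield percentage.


Formula: Casting Yield = (W_good / W_total) * 100
Yield = (235 kg / 363 kg) * 100 = 64.7383%

Answer: 64.7383%


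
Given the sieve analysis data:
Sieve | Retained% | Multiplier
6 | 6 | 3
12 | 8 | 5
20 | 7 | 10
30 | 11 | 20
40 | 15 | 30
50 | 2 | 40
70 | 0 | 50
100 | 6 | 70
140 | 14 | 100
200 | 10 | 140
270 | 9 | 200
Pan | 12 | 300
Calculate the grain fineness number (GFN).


Formula: GFN = sum(pct * multiplier) / sum(pct)
sum(pct * multiplier) = 9498
sum(pct) = 100
GFN = 9498 / 100 = 94.98

Final answer: 94.98


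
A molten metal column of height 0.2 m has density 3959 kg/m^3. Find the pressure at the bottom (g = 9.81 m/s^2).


Formula: P = rho * g * h
rho * g = 3959 * 9.81 = 38837.79 N/m^3
P = 38837.79 * 0.2 = 7767.5580 Pa

7767.5580 Pa


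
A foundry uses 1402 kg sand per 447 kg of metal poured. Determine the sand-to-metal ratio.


Formula: Sand-to-Metal Ratio = W_sand / W_metal
Ratio = 1402 kg / 447 kg = 3.1365

Answer: 3.1365


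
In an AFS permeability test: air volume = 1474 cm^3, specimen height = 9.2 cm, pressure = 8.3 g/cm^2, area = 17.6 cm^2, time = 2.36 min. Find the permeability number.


Formula: Permeability Number P = (V * H) / (p * A * t)
Numerator: V * H = 1474 * 9.2 = 13560.8
Denominator: p * A * t = 8.3 * 17.6 * 2.36 = 344.7488
P = 13560.8 / 344.7488 = 39.3353

Answer: 39.3353


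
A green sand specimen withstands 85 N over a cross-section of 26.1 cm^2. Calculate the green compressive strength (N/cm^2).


Formula: Compressive Strength = Force / Area
Strength = 85 N / 26.1 cm^2 = 3.2567 N/cm^2

Answer: 3.2567 N/cm^2


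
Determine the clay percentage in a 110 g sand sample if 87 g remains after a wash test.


Formula: Clay% = (W_total - W_washed) / W_total * 100
Clay mass = 110 - 87 = 23 g
Clay% = 23 / 110 * 100 = 20.9091%

Answer: 20.9091%


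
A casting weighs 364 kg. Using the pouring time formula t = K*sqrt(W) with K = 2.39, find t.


Formula: t = K * sqrt(W)
sqrt(W) = sqrt(364) = 19.07878
t = 2.39 * 19.07878 = 45.5983 s


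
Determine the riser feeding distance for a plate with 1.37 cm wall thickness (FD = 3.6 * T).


Formula: FD = 3.6 * T  (riser feeding-distance rule)
FD = 3.6 * 1.37 cm = 4.9320 cm

Final answer: 4.9320 cm


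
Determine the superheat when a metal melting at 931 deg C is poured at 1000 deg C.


Formula: Superheat = T_pour - T_melt
Superheat = 1000 - 931 = 69 deg C


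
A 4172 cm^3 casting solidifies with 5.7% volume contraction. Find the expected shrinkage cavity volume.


Formula: V_shrink = V_casting * shrinkage_pct / 100
V_shrink = 4172 cm^3 * 5.7 / 100 = 237.8040 cm^3

237.8040 cm^3


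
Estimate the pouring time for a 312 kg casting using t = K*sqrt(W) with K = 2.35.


Formula: t = K * sqrt(W)
sqrt(W) = sqrt(312) = 17.66352
t = 2.35 * 17.66352 = 41.5093 s

41.5093 s


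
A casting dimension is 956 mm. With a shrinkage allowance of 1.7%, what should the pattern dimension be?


Formula: L_pattern = L_casting * (1 + shrinkage_rate/100)
Shrinkage factor = 1 + 1.7/100 = 1.017
L_pattern = 956 mm * 1.017 = 972.2520 mm

Answer: 972.2520 mm


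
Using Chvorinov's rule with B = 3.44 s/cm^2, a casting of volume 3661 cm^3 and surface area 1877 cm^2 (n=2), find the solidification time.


Formula: t_s = B * (V/A)^n  (Chvorinov's rule, n=2)
Modulus M = V/A = 3661/1877 = 1.950453 cm
M^2 = 1.950453^2 = 3.804267 cm^2
t_s = 3.44 * 3.804267 = 13.0867 s


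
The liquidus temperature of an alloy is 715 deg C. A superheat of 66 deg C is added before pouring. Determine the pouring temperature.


Formula: T_pour = T_melt + Superheat
T_pour = 715 + 66 = 781 deg C

Answer: 781 deg C


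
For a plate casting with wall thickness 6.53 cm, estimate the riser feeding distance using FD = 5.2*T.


Formula: FD = 5.2 * T  (riser feeding-distance rule)
FD = 5.2 * 6.53 cm = 33.9560 cm


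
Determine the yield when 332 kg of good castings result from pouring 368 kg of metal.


Formula: Casting Yield = (W_good / W_total) * 100
Yield = (332 kg / 368 kg) * 100 = 90.2174%

Final answer: 90.2174%


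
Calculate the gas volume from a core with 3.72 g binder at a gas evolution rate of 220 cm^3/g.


Formula: V_gas = W_binder * gas_evolution_rate
V = 3.72 g * 220 cm^3/g = 818.4000 cm^3


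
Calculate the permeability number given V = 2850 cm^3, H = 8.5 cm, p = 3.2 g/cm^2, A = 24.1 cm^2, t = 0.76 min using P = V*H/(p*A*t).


Formula: Permeability Number P = (V * H) / (p * A * t)
Numerator: V * H = 2850 * 8.5 = 24225.0
Denominator: p * A * t = 3.2 * 24.1 * 0.76 = 58.6112
P = 24225.0 / 58.6112 = 413.3169

Answer: 413.3169


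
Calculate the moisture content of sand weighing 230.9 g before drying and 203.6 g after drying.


Formula: MC = (W_wet - W_dry) / W_wet * 100
Water mass = 230.9 - 203.6 = 27.3 g
MC = 27.3 / 230.9 * 100 = 11.8233%

11.8233%


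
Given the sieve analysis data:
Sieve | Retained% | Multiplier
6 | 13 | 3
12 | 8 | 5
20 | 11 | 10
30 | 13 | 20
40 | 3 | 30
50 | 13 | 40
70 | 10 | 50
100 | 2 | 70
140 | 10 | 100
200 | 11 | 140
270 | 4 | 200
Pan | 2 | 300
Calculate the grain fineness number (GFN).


Formula: GFN = sum(pct * multiplier) / sum(pct)
sum(pct * multiplier) = 5639
sum(pct) = 100
GFN = 5639 / 100 = 56.39

Final answer: 56.39


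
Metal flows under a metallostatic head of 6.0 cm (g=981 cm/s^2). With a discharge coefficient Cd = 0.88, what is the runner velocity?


Formula: v = Cd * sqrt(2 * g * h)  (Torricelli with discharge coefficient)
2*g*h = 2 * 981 * 6.0 = 11772.0 cm^2/s^2
sqrt(11772.0) = 108.49885 cm/s
v = 0.88 * 108.49885 = 95.4790 cm/s

Final answer: 95.4790 cm/s


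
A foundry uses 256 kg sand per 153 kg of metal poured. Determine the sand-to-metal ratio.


Formula: Sand-to-Metal Ratio = W_sand / W_metal
Ratio = 256 kg / 153 kg = 1.6732

Final answer: 1.6732


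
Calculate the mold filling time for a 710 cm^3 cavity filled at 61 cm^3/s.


Formula: t_fill = V_mold / Q_flow
t = 710 cm^3 / 61 cm^3/s = 11.6393 s


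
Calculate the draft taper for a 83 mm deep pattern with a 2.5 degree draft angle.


Formula: taper = depth * tan(draft_angle)
tan(2.5 deg) = 0.0436609
taper = 83 mm * 0.0436609 = 3.6239 mm

Final answer: 3.6239 mm


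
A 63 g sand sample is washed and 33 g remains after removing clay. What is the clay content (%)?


Formula: Clay% = (W_total - W_washed) / W_total * 100
Clay mass = 63 - 33 = 30 g
Clay% = 30 / 63 * 100 = 47.6190%

47.6190%


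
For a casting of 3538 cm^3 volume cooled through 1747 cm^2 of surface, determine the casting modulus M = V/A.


Formula: Casting Modulus M = V / A
M = 3538 cm^3 / 1747 cm^2 = 2.0252 cm

Answer: 2.0252 cm


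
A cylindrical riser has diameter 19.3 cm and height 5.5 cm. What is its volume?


Formula: V = pi * (D/2)^2 * H  (cylinder volume)
Radius = D/2 = 19.3/2 = 9.65 cm
V = pi * 9.65^2 * 5.5 = 1609.0413 cm^3

1609.0413 cm^3


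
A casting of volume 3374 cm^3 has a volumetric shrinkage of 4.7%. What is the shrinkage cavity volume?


Formula: V_shrink = V_casting * shrinkage_pct / 100
V_shrink = 3374 cm^3 * 4.7 / 100 = 158.5780 cm^3

Answer: 158.5780 cm^3


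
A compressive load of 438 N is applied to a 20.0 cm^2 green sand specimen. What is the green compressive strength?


Formula: Compressive Strength = Force / Area
Strength = 438 N / 20.0 cm^2 = 21.9000 N/cm^2

Answer: 21.9000 N/cm^2


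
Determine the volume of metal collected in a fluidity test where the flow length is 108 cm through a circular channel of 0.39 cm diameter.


Formula: V = pi * (d/2)^2 * L  (cylinder volume)
Radius = 0.39/2 = 0.195 cm
V = pi * 0.195^2 * 108 = 12.9016 cm^3

12.9016 cm^3


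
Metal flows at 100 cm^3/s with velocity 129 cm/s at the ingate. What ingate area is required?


Formula: A_ingate = Q / v  (continuity equation)
A = 100 cm^3/s / 129 cm/s = 0.7752 cm^2

Answer: 0.7752 cm^2


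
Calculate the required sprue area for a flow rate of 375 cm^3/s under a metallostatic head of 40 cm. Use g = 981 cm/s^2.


Formula: v = sqrt(2*g*h), A = Q/v
Velocity: v = sqrt(2 * 981 * 40) = sqrt(78480) = 280.1428 cm/s
Sprue area: A = Q / v = 375 / 280.1428 = 1.3386 cm^2


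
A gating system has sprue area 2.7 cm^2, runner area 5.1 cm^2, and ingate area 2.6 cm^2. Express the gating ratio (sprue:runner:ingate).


Sprue:Runner:Ingate = 1 : 5.1/2.7 : 2.6/2.7 = 1:1.89:0.96

Final answer: 1:1.89:0.96


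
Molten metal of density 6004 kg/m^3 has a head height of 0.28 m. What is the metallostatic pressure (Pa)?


Formula: P = rho * g * h
rho * g = 6004 * 9.81 = 58899.24 N/m^3
P = 58899.24 * 0.28 = 16491.7872 Pa

16491.7872 Pa


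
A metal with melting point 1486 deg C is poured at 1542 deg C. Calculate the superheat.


Formula: Superheat = T_pour - T_melt
Superheat = 1542 - 1486 = 56 deg C


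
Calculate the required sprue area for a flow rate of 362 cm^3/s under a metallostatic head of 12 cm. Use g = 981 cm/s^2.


Formula: v = sqrt(2*g*h), A = Q/v
Velocity: v = sqrt(2 * 981 * 12) = sqrt(23544) = 153.4405 cm/s
Sprue area: A = Q / v = 362 / 153.4405 = 2.3592 cm^2


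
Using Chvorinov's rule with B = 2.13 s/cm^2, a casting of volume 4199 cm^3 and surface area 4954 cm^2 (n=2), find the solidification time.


Formula: t_s = B * (V/A)^n  (Chvorinov's rule, n=2)
Modulus M = V/A = 4199/4954 = 0.847598 cm
M^2 = 0.847598^2 = 0.718422 cm^2
t_s = 2.13 * 0.718422 = 1.5302 s

1.5302 s


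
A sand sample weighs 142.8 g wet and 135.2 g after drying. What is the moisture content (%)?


Formula: MC = (W_wet - W_dry) / W_wet * 100
Water mass = 142.8 - 135.2 = 7.6 g
MC = 7.6 / 142.8 * 100 = 5.3221%


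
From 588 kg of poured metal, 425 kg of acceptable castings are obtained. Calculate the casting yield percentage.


Formula: Casting Yield = (W_good / W_total) * 100
Yield = (425 kg / 588 kg) * 100 = 72.2789%

72.2789%


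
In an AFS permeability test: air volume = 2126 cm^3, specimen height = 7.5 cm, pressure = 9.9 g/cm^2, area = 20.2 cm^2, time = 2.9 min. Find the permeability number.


Formula: Permeability Number P = (V * H) / (p * A * t)
Numerator: V * H = 2126 * 7.5 = 15945.0
Denominator: p * A * t = 9.9 * 20.2 * 2.9 = 579.942
P = 15945.0 / 579.942 = 27.4941

27.4941


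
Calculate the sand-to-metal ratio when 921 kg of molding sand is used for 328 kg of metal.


Formula: Sand-to-Metal Ratio = W_sand / W_metal
Ratio = 921 kg / 328 kg = 2.8079


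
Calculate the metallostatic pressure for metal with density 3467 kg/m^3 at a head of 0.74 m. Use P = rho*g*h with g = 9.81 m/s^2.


Formula: P = rho * g * h
rho * g = 3467 * 9.81 = 34011.27 N/m^3
P = 34011.27 * 0.74 = 25168.3398 Pa

25168.3398 Pa


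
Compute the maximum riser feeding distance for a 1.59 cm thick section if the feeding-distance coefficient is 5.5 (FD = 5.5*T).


Formula: FD = 5.5 * T  (riser feeding-distance rule)
FD = 5.5 * 1.59 cm = 8.7450 cm

Final answer: 8.7450 cm


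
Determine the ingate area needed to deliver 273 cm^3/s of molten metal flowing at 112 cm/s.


Formula: A_ingate = Q / v  (continuity equation)
A = 273 cm^3/s / 112 cm/s = 2.4375 cm^2

2.4375 cm^2


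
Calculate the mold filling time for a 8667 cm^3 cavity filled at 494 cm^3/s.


Formula: t_fill = V_mold / Q_flow
t = 8667 cm^3 / 494 cm^3/s = 17.5445 s

Final answer: 17.5445 s


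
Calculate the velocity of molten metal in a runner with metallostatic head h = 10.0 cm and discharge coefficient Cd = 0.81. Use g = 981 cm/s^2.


Formula: v = Cd * sqrt(2 * g * h)  (Torricelli with discharge coefficient)
2*g*h = 2 * 981 * 10.0 = 19620.0 cm^2/s^2
sqrt(19620.0) = 140.07141 cm/s
v = 0.81 * 140.07141 = 113.4578 cm/s

Answer: 113.4578 cm/s


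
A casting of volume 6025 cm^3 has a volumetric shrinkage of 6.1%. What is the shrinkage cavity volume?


Formula: V_shrink = V_casting * shrinkage_pct / 100
V_shrink = 6025 cm^3 * 6.1 / 100 = 367.5250 cm^3

367.5250 cm^3


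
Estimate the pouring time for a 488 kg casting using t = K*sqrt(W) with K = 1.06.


Formula: t = K * sqrt(W)
sqrt(W) = sqrt(488) = 22.09072
t = 1.06 * 22.09072 = 23.4162 s

Final answer: 23.4162 s


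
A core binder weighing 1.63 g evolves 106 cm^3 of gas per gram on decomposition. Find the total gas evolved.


Formula: V_gas = W_binder * gas_evolution_rate
V = 1.63 g * 106 cm^3/g = 172.7800 cm^3

172.7800 cm^3


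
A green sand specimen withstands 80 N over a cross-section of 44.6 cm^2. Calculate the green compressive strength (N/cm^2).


Formula: Compressive Strength = Force / Area
Strength = 80 N / 44.6 cm^2 = 1.7937 N/cm^2


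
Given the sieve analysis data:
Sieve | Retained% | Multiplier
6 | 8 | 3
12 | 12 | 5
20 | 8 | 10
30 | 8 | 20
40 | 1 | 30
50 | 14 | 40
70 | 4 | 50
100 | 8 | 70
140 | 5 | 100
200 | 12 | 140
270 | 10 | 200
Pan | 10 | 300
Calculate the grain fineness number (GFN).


Formula: GFN = sum(pct * multiplier) / sum(pct)
sum(pct * multiplier) = 8854
sum(pct) = 100
GFN = 8854 / 100 = 88.54


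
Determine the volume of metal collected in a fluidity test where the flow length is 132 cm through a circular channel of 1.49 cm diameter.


Formula: V = pi * (d/2)^2 * L  (cylinder volume)
Radius = 1.49/2 = 0.745 cm
V = pi * 0.745^2 * 132 = 230.1634 cm^3

Final answer: 230.1634 cm^3


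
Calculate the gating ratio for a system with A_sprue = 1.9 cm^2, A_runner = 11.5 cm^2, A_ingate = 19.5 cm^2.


Sprue:Runner:Ingate = 1 : 11.5/1.9 : 19.5/1.9 = 1:6.05:10.26

Answer: 1:6.05:10.26


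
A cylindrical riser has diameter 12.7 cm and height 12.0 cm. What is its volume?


Formula: V = pi * (D/2)^2 * H  (cylinder volume)
Radius = D/2 = 12.7/2 = 6.35 cm
V = pi * 6.35^2 * 12.0 = 1520.1224 cm^3

1520.1224 cm^3


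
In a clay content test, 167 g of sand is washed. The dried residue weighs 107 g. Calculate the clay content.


Formula: Clay% = (W_total - W_washed) / W_total * 100
Clay mass = 167 - 107 = 60 g
Clay% = 60 / 167 * 100 = 35.9281%


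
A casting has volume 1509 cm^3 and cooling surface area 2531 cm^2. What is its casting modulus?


Formula: Casting Modulus M = V / A
M = 1509 cm^3 / 2531 cm^2 = 0.5962 cm


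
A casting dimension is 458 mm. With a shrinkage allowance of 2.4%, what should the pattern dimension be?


Formula: L_pattern = L_casting * (1 + shrinkage_rate/100)
Shrinkage factor = 1 + 2.4/100 = 1.024
L_pattern = 458 mm * 1.024 = 468.9920 mm

468.9920 mm


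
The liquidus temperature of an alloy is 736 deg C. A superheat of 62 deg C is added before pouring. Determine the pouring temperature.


Formula: T_pour = T_melt + Superheat
T_pour = 736 + 62 = 798 deg C

Final answer: 798 deg C


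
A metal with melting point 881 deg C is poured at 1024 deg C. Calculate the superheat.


Formula: Superheat = T_pour - T_melt
Superheat = 1024 - 881 = 143 deg C

Final answer: 143 deg C


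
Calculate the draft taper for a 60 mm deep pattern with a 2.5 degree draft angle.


Formula: taper = depth * tan(draft_angle)
tan(2.5 deg) = 0.0436609
taper = 60 mm * 0.0436609 = 2.6197 mm


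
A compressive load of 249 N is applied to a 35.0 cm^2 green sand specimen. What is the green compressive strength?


Formula: Compressive Strength = Force / Area
Strength = 249 N / 35.0 cm^2 = 7.1143 N/cm^2

7.1143 N/cm^2


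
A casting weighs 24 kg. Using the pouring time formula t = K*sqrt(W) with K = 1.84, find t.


Formula: t = K * sqrt(W)
sqrt(W) = sqrt(24) = 4.89898
t = 1.84 * 4.89898 = 9.0141 s

Final answer: 9.0141 s


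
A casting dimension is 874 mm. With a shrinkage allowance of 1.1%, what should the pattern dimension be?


Formula: L_pattern = L_casting * (1 + shrinkage_rate/100)
Shrinkage factor = 1 + 1.1/100 = 1.011
L_pattern = 874 mm * 1.011 = 883.6140 mm

Answer: 883.6140 mm


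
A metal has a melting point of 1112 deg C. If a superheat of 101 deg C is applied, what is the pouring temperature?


Formula: T_pour = T_melt + Superheat
T_pour = 1112 + 101 = 1213 deg C

Answer: 1213 deg C


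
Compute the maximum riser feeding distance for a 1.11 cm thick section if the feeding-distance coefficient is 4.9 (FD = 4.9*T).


Formula: FD = 4.9 * T  (riser feeding-distance rule)
FD = 4.9 * 1.11 cm = 5.4390 cm

Final answer: 5.4390 cm


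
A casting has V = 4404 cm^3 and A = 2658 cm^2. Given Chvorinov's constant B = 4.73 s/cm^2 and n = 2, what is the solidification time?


Formula: t_s = B * (V/A)^n  (Chvorinov's rule, n=2)
Modulus M = V/A = 4404/2658 = 1.656885 cm
M^2 = 1.656885^2 = 2.745268 cm^2
t_s = 4.73 * 2.745268 = 12.9851 s

Final answer: 12.9851 s


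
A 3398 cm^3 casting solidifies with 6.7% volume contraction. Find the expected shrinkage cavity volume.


Formula: V_shrink = V_casting * shrinkage_pct / 100
V_shrink = 3398 cm^3 * 6.7 / 100 = 227.6660 cm^3

Answer: 227.6660 cm^3


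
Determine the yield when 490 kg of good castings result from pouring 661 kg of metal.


Formula: Casting Yield = (W_good / W_total) * 100
Yield = (490 kg / 661 kg) * 100 = 74.1301%


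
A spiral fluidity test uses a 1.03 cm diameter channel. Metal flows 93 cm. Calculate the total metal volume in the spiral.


Formula: V = pi * (d/2)^2 * L  (cylinder volume)
Radius = 1.03/2 = 0.515 cm
V = pi * 0.515^2 * 93 = 77.4903 cm^3

77.4903 cm^3


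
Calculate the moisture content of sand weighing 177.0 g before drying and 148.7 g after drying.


Formula: MC = (W_wet - W_dry) / W_wet * 100
Water mass = 177.0 - 148.7 = 28.3 g
MC = 28.3 / 177.0 * 100 = 15.9887%

Answer: 15.9887%


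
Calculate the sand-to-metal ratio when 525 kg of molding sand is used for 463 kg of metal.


Formula: Sand-to-Metal Ratio = W_sand / W_metal
Ratio = 525 kg / 463 kg = 1.1339

Final answer: 1.1339


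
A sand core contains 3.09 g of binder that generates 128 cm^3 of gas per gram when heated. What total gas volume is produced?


Formula: V_gas = W_binder * gas_evolution_rate
V = 3.09 g * 128 cm^3/g = 395.5200 cm^3

395.5200 cm^3


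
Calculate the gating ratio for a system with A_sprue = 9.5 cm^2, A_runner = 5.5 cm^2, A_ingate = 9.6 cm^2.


Sprue:Runner:Ingate = 1 : 5.5/9.5 : 9.6/9.5 = 1:0.58:1.01


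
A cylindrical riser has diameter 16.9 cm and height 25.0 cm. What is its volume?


Formula: V = pi * (D/2)^2 * H  (cylinder volume)
Radius = D/2 = 16.9/2 = 8.45 cm
V = pi * 8.45^2 * 25.0 = 5607.9392 cm^3

Answer: 5607.9392 cm^3


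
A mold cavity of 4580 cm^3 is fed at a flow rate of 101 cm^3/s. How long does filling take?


Formula: t_fill = V_mold / Q_flow
t = 4580 cm^3 / 101 cm^3/s = 45.3465 s


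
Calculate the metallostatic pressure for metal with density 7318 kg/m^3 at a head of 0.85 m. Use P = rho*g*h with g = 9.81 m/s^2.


Formula: P = rho * g * h
rho * g = 7318 * 9.81 = 71789.58 N/m^3
P = 71789.58 * 0.85 = 61021.1430 Pa


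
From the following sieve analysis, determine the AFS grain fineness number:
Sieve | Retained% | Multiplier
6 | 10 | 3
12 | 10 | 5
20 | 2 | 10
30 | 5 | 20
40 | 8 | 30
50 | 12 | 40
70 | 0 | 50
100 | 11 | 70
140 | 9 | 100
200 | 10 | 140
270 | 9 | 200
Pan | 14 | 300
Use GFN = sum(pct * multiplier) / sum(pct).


Formula: GFN = sum(pct * multiplier) / sum(pct)
sum(pct * multiplier) = 9990
sum(pct) = 100
GFN = 9990 / 100 = 99.90

Final answer: 99.90
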